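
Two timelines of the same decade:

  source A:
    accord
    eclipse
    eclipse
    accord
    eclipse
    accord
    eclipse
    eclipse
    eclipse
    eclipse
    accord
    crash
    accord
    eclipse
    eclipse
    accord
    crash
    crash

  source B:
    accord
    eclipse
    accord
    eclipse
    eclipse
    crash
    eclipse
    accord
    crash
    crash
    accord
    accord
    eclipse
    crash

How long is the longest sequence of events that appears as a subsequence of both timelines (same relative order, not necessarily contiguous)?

11

Taking accord (source A #1, source B #1), eclipse (source A #3, source B #2), accord (source A #4, source B #3), eclipse (source A #5, source B #4), eclipse (source A #7, source B #5), eclipse (source A #10, source B #7), accord (source A #11, source B #8), crash (source A #12, source B #10), accord (source A #13, source B #12), eclipse (source A #15, source B #13), crash (source A #18, source B #14) gives a common subsequence of length 11. dp[18][14] = 11 confirms this is the maximum.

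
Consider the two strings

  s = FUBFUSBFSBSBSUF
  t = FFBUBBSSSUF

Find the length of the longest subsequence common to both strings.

Match F [1,2]; then U [2,4]; then B [3,5]; then B [7,6]; then S [9,7]; then S [11,8]; then S [13,9]; then U [14,10]; then F [15,11] — 9 characters in the same relative order in both, and the DP table's final entry dp[15][11] is also 9, so no common subsequence is longer.

9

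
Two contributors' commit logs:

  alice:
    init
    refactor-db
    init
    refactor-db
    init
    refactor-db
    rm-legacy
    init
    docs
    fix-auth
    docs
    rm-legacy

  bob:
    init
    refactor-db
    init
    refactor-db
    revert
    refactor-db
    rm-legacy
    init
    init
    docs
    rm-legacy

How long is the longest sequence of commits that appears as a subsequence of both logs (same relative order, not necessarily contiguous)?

9

Taking init at alice[1]=bob[1]; then refactor-db at alice[2]=bob[2]; then init at alice[3]=bob[3]; then refactor-db at alice[4]=bob[4]; then refactor-db at alice[6]=bob[6]; then rm-legacy at alice[7]=bob[7]; then init at alice[8]=bob[9]; then docs at alice[11]=bob[10]; then rm-legacy at alice[12]=bob[11] gives a common subsequence of length 9, and the DP table's final entry dp[12][11] is also 9, so no common subsequence is longer.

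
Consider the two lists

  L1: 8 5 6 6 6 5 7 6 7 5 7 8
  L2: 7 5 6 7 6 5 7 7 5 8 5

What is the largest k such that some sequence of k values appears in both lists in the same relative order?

Match 5 (L1 #2, L2 #2); then 6 (L1 #3, L2 #3); then 6 (L1 #5, L2 #5); then 5 (L1 #6, L2 #6); then 7 (L1 #7, L2 #7); then 7 (L1 #9, L2 #8); then 5 (L1 #10, L2 #9); then 8 (L1 #12, L2 #10) — 8 values in the same relative order in both, and the DP table's final entry dp[12][11] is also 8, so no common subsequence is longer.

8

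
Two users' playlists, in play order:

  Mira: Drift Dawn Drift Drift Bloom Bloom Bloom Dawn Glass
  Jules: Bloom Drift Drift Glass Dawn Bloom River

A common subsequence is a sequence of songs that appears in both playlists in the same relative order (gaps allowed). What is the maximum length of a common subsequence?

3

Pick Drift at Mira[1]=Jules[3], then Dawn at Mira[2]=Jules[5], then Bloom at Mira[5]=Jules[6]; all 3 songs appear in both, in order. Since dp[9][7] = 3, nothing longer is possible.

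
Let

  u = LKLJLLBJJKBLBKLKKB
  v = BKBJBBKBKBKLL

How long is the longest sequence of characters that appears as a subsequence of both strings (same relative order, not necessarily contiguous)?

Taking K (u #2, v #2); then J (u #4, v #4); then B (u #7, v #6); then K (u #10, v #7); then B (u #11, v #8); then B (u #13, v #10); then K (u #14, v #11); then L (u #15, v #13) gives a common subsequence of length 8. The LCS DP gives dp[18][13] = 8, so this is optimal.

8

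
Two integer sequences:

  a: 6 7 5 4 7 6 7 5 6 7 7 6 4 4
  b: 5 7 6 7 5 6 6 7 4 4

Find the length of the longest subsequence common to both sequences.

9

Taking 5 (a #3, b #1), 7 (a #5, b #2), 6 (a #6, b #3), 7 (a #7, b #4), 5 (a #8, b #5), 6 (a #9, b #7), 7 (a #11, b #8), 4 (a #13, b #9), 4 (a #14, b #10) gives a common subsequence of length 9, and the DP table's final entry dp[14][10] is also 9, so no common subsequence is longer.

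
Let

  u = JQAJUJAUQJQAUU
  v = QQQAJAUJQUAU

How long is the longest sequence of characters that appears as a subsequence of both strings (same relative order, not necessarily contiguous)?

9

Pick Q at u[2]=v[3], then A at u[3]=v[4], then J at u[6]=v[5], then A at u[7]=v[6], then U at u[8]=v[7], then J at u[10]=v[8], then Q at u[11]=v[9], then A at u[12]=v[11], then U at u[14]=v[12]; all 9 characters appear in both, in order. Since dp[14][12] = 9, nothing longer is possible.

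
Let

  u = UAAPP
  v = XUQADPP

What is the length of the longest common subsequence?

4

Taking U [1,2] → A [2,4] → P [4,6] → P [5,7] gives a common subsequence of length 4. Since dp[5][7] = 4, nothing longer is possible.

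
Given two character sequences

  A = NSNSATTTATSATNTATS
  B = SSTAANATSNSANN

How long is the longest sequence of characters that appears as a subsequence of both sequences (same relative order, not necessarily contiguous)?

9

Match S at A[2]=B[1]; then S at A[4]=B[2]; then T at A[8]=B[3]; then A at A[9]=B[4]; then A at A[12]=B[5]; then N at A[14]=B[6]; then A at A[16]=B[7]; then T at A[17]=B[8]; then S at A[18]=B[11] — 9 characters in the same relative order in both, and the DP table's final entry dp[18][14] is also 9, so no common subsequence is longer.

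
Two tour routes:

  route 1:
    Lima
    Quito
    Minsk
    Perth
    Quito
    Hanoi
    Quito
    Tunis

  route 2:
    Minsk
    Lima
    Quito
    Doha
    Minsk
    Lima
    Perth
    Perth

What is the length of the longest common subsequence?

Match Lima at route 1[1]=route 2[2]; then Quito at route 1[2]=route 2[3]; then Minsk at route 1[3]=route 2[5]; then Perth at route 1[4]=route 2[8] — 4 stops in the same relative order in both. The LCS DP gives dp[8][8] = 4, so this is optimal.

4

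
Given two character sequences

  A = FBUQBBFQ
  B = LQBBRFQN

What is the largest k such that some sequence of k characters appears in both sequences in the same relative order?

5

One common subsequence of length 5: Q (A #4, B #2) → B (A #5, B #3) → B (A #6, B #4) → F (A #7, B #6) → Q (A #8, B #7), and the DP table's final entry dp[8][8] is also 5, so no common subsequence is longer.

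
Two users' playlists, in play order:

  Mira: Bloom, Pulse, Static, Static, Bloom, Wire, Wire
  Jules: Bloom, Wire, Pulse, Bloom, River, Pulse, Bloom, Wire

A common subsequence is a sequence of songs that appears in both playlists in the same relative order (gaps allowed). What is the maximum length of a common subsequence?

Taking Bloom [1,4], then Pulse [2,6], then Bloom [5,7], then Wire [7,8] gives a common subsequence of length 4. Since dp[7][8] = 4, nothing longer is possible.

4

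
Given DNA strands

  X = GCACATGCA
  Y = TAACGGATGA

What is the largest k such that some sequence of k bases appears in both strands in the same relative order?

6

Match A at X[3]=Y[3], C at X[4]=Y[4], A at X[5]=Y[7], T at X[6]=Y[8], G at X[7]=Y[9], A at X[9]=Y[10] — 6 bases in the same relative order in both. The LCS DP gives dp[9][10] = 6, so this is optimal.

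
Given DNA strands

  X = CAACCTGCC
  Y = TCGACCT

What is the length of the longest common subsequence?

5

Let dp[i][j] be the LCS length of the first i bases of X and the first j bases of Y. dp[i][j] = dp[i-1][j-1]+1 when the i-th and j-th bases match, else max(dp[i-1][j], dp[i][j-1]).
    ·  T  C  G  A  C  C  T
 ·  0  0  0  0  0  0  0  0
 C  0  0  1  1  1  1  1  1
 A  0  0  1  1  2  2  2  2
 A  0  0  1  1  2  2  2  2
 C  0  0  1  1  2  3  3  3
 C  0  0  1  1  2  3  4  4
 T  0  1  1  1  2  3  4  5
 G  0  1  1  2  2  3  4  5
 C  0  1  2  2  2  3  4  5
 C  0  1  2  2  2  3  4  5
dp[9][7] = 5. One LCS (by backtracking along matches): CACCT.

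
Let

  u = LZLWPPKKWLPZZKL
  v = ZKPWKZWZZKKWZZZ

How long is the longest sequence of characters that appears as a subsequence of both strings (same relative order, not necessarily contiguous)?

Match Z [2,6], W [4,7], K [7,10], K [8,11], W [9,12], Z [12,14], Z [13,15] — 7 characters in the same relative order in both. dp[15][15] = 7 confirms this is the maximum.

7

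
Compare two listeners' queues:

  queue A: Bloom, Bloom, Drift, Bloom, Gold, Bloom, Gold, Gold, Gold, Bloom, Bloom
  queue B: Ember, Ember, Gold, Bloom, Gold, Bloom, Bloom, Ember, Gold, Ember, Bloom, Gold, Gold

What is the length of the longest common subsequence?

Pick Bloom [1,4], then Bloom [2,6], then Bloom [4,7], then Gold [5,9], then Bloom [6,11], then Gold [8,12], then Gold [9,13]; all 7 songs appear in both, in order, and the DP table's final entry dp[11][13] is also 7, so no common subsequence is longer.

7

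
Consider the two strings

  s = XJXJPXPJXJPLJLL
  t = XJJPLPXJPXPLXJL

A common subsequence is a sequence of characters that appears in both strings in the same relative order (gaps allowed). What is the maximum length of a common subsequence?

11

One common subsequence of length 11: X at s[1]=t[1], J at s[2]=t[2], J at s[4]=t[3], P at s[5]=t[6], X at s[6]=t[7], P at s[7]=t[9], X at s[9]=t[10], P at s[11]=t[11], L at s[12]=t[12], J at s[13]=t[14], L at s[15]=t[15], and the DP table's final entry dp[15][15] is also 11, so no common subsequence is longer.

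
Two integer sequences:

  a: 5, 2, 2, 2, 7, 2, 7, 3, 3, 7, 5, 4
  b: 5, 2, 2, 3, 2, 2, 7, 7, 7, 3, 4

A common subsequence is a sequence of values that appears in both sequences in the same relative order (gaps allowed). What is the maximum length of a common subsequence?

8

Let dp[i][j] be the LCS length of the first i values of a and the first j values of b. dp[i][j] = dp[i-1][j-1]+1 when the i-th and j-th values match, else max(dp[i-1][j], dp[i][j-1]).
    ·  5  2  2  3  2  2  7  7  7  3  4
 ·  0  0  0  0  0  0  0  0  0  0  0  0
 5  0  1  1  1  1  1  1  1  1  1  1  1
 2  0  1  2  2  2  2  2  2  2  2  2  2
 2  0  1  2  3  3  3  3  3  3  3  3  3
 2  0  1  2  3  3  4  4  4  4  4  4  4
 7  0  1  2  3  3  4  4  5  5  5  5  5
 2  0  1  2  3  3  4  5  5  5  5  5  5
 7  0  1  2  3  3  4  5  6  6  6  6  6
 3  0  1  2  3  4  4  5  6  6  6  7  7
 3  0  1  2  3  4  4  5  6  6  6  7  7
 7  0  1  2  3  4  4  5  6  7  7  7  7
 5  0  1  2  3  4  4  5  6  7  7  7  7
 4  0  1  2  3  4  4  5  6  7  7  7  8
dp[12][11] = 8. One LCS (by backtracking along matches): 5, 2, 2, 2, 7, 7, 3, 4.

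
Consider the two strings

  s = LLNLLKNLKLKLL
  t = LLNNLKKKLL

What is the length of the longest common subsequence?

9

Match L (s #1, t #1) → L (s #2, t #2) → N (s #3, t #4) → L (s #5, t #5) → K (s #6, t #6) → K (s #9, t #7) → K (s #11, t #8) → L (s #12, t #9) → L (s #13, t #10) — 9 characters in the same relative order in both. Since dp[13][10] = 9, nothing longer is possible.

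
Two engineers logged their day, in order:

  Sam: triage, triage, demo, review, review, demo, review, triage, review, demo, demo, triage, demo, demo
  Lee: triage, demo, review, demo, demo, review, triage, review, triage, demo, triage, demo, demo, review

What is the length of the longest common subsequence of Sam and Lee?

11

One common subsequence of length 11: triage [2,1], then demo [3,2], then review [4,3], then demo [6,5], then review [7,6], then triage [8,7], then review [9,8], then demo [11,10], then triage [12,11], then demo [13,12], then demo [14,13]. The LCS DP gives dp[14][14] = 11, so this is optimal.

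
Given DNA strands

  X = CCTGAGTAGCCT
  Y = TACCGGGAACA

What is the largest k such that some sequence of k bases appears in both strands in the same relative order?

Pick C [1,3], C [2,4], G [4,7], A [5,8], A [8,9], C [10,10]; all 6 bases appear in both, in order. The LCS DP gives dp[12][11] = 6, so this is optimal.

6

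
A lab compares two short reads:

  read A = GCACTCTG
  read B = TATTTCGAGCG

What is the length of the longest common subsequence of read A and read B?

Pick G at read A[1]=read B[7]; then A at read A[3]=read B[8]; then C at read A[6]=read B[10]; then G at read A[8]=read B[11]; all 4 bases appear in both, in order. Since dp[8][11] = 4, nothing longer is possible.

4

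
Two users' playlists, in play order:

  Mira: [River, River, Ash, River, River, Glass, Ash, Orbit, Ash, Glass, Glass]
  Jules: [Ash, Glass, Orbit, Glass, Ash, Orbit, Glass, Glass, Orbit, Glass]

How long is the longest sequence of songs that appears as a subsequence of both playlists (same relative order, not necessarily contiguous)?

6

Match Ash (Mira #3, Jules #1) → Glass (Mira #6, Jules #4) → Ash (Mira #7, Jules #5) → Orbit (Mira #8, Jules #6) → Glass (Mira #10, Jules #8) → Glass (Mira #11, Jules #10) — 6 songs in the same relative order in both. dp[11][10] = 6 confirms this is the maximum.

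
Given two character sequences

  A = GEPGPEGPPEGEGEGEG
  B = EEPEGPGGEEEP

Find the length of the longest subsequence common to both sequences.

9

Pick E (A #2, B #2); then P (A #3, B #3); then G (A #4, B #5); then P (A #5, B #6); then G (A #7, B #7); then G (A #11, B #8); then E (A #12, B #9); then E (A #14, B #10); then E (A #16, B #11); all 9 characters appear in both, in order, and the DP table's final entry dp[17][12] is also 9, so no common subsequence is longer.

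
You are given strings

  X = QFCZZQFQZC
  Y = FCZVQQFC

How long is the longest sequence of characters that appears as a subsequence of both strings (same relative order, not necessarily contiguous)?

Let dp[i][j] be the LCS length of the first i characters of X and the first j characters of Y. dp[i][j] = dp[i-1][j-1]+1 when the i-th and j-th characters match, else max(dp[i-1][j], dp[i][j-1]).
    ·  F  C  Z  V  Q  Q  F  C
 ·  0  0  0  0  0  0  0  0  0
 Q  0  0  0  0  0  1  1  1  1
 F  0  1  1  1  1  1  1  2  2
 C  0  1  2  2  2  2  2  2  3
 Z  0  1  2  3  3  3  3  3  3
 Z  0  1  2  3  3  3  3  3  3
 Q  0  1  2  3  3  4  4  4  4
 F  0  1  2  3  3  4  4  5  5
 Q  0  1  2  3  3  4  5  5  5
 Z  0  1  2  3  3  4  5  5  5
 C  0  1  2  3  3  4  5  5  6
dp[10][8] = 6. One LCS (by backtracking along matches): FCZQFC.

6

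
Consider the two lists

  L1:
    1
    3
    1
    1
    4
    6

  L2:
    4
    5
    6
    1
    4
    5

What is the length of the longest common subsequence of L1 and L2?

2

One common subsequence of length 2: 1 (L1 #4, L2 #4), then 4 (L1 #5, L2 #5). dp[6][6] = 2 confirms this is the maximum.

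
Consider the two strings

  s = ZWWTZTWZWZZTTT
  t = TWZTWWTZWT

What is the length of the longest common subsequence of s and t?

7

Taking Z at s[1]=t[3]; then W at s[2]=t[5]; then W at s[3]=t[6]; then T at s[6]=t[7]; then Z at s[8]=t[8]; then W at s[9]=t[9]; then T at s[14]=t[10] gives a common subsequence of length 7, and the DP table's final entry dp[14][10] is also 7, so no common subsequence is longer.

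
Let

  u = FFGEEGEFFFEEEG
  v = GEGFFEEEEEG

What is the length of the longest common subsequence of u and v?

Pick G (u #3, v #1), then E (u #5, v #2), then G (u #6, v #3), then F (u #8, v #4), then F (u #9, v #5), then E (u #11, v #8), then E (u #12, v #9), then E (u #13, v #10), then G (u #14, v #11); all 9 characters appear in both, in order. dp[14][11] = 9 confirms this is the maximum.

9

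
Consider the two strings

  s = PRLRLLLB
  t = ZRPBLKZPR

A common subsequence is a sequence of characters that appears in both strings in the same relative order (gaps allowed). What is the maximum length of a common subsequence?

One common subsequence of length 3: P (s #1, t #3), then L (s #3, t #5), then R (s #4, t #9), and the DP table's final entry dp[8][9] is also 3, so no common subsequence is longer.

3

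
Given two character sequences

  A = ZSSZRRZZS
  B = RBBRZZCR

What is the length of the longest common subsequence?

4

Pick R at A[5]=B[1]; then R at A[6]=B[4]; then Z at A[7]=B[5]; then Z at A[8]=B[6]; all 4 characters appear in both, in order, and the DP table's final entry dp[9][8] is also 4, so no common subsequence is longer.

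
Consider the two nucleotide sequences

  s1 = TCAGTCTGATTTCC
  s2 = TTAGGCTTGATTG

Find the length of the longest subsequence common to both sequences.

Taking T [1,2], then A [3,3], then G [4,5], then T [5,7], then T [7,8], then G [8,9], then A [9,10], then T [10,11], then T [11,12] gives a common subsequence of length 9. The LCS DP gives dp[14][13] = 9, so this is optimal.

9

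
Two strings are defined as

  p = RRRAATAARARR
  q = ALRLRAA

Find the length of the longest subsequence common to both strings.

Let dp[i][j] be the LCS length of the first i characters of p and the first j characters of q. dp[i][j] = dp[i-1][j-1]+1 when the i-th and j-th characters match, else max(dp[i-1][j], dp[i][j-1]).
    ·  A  L  R  L  R  A  A
 ·  0  0  0  0  0  0  0  0
 R  0  0  0  1  1  1  1  1
 R  0  0  0  1  1  2  2  2
 R  0  0  0  1  1  2  2  2
 A  0  1  1  1  1  2  3  3
 A  0  1  1  1  1  2  3  4
 T  0  1  1  1  1  2  3  4
 A  0  1  1  1  1  2  3  4
 A  0  1  1  1  1  2  3  4
 R  0  1  1  2  2  2  3  4
 A  0  1  1  2  2  2  3  4
 R  0  1  1  2  2  3  3  4
 R  0  1  1  2  2  3  3  4
dp[12][7] = 4. One LCS (by backtracking along matches): RRAA.

4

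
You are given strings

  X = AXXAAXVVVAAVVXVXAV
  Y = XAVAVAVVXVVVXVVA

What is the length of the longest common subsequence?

Taking A [1,2]; then A [4,4]; then A [5,6]; then V [7,7]; then V [8,8]; then V [9,10]; then V [12,11]; then V [13,12]; then X [14,13]; then V [15,15]; then A [17,16] gives a common subsequence of length 11. dp[18][16] = 11 confirms this is the maximum.

11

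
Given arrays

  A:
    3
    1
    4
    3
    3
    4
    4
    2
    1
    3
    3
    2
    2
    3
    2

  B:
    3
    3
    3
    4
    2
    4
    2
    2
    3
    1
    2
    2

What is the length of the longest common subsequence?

One common subsequence of length 9: 3 [1,1], then 3 [4,2], then 3 [5,3], then 4 [6,4], then 4 [7,6], then 2 [8,8], then 1 [9,10], then 2 [13,11], then 2 [15,12]. The LCS DP gives dp[15][12] = 9, so this is optimal.

9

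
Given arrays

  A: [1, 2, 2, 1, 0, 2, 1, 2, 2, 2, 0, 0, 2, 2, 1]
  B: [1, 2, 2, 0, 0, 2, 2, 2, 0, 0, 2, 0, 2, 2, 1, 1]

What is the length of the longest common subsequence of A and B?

12

One common subsequence of length 12: 1 [1,1], then 2 [2,2], then 2 [3,3], then 0 [5,5], then 2 [6,6], then 2 [8,7], then 2 [9,8], then 2 [10,11], then 0 [12,12], then 2 [13,13], then 2 [14,14], then 1 [15,16]. dp[15][16] = 12 confirms this is the maximum.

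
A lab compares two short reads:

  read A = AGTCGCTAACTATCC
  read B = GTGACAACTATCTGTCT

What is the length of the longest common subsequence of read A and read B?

Pick G (read A #2, read B #1), T (read A #3, read B #2), G (read A #5, read B #3), C (read A #6, read B #5), A (read A #8, read B #6), A (read A #9, read B #7), C (read A #10, read B #8), T (read A #11, read B #9), A (read A #12, read B #10), T (read A #13, read B #11), C (read A #14, read B #12), C (read A #15, read B #16); all 12 bases appear in both, in order, and the DP table's final entry dp[15][17] is also 12, so no common subsequence is longer.

12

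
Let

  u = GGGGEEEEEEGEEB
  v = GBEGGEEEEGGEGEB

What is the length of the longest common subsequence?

Taking G at u[1]=v[1] → G at u[3]=v[4] → G at u[4]=v[5] → E at u[5]=v[6] → E at u[6]=v[7] → E at u[7]=v[8] → E at u[8]=v[9] → E at u[10]=v[12] → G at u[11]=v[13] → E at u[13]=v[14] → B at u[14]=v[15] gives a common subsequence of length 11. Since dp[14][15] = 11, nothing longer is possible.

11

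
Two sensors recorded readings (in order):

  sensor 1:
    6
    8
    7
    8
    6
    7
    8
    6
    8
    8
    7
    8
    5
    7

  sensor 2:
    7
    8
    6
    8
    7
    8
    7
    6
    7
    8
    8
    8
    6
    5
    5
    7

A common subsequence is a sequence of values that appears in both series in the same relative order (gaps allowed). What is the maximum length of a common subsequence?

Match 6 [1,3], then 8 [2,4], then 7 [3,5], then 8 [4,6], then 6 [5,8], then 7 [6,9], then 8 [7,10], then 8 [9,11], then 8 [10,12], then 5 [13,15], then 7 [14,16] — 11 values in the same relative order in both. The LCS DP gives dp[14][16] = 11, so this is optimal.

11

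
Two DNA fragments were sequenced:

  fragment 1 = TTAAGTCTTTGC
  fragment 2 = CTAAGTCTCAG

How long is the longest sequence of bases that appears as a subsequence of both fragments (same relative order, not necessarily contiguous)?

Pick T (fragment 1 #2, fragment 2 #2), then A (fragment 1 #3, fragment 2 #3), then A (fragment 1 #4, fragment 2 #4), then G (fragment 1 #5, fragment 2 #5), then T (fragment 1 #6, fragment 2 #6), then C (fragment 1 #7, fragment 2 #7), then T (fragment 1 #8, fragment 2 #8), then G (fragment 1 #11, fragment 2 #11); all 8 bases appear in both, in order. Since dp[12][11] = 8, nothing longer is possible.

8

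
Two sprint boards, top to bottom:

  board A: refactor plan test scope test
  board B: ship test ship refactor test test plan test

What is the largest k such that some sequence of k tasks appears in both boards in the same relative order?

Match refactor (board A #1, board B #4); then plan (board A #2, board B #7); then test (board A #5, board B #8) — 3 tasks in the same relative order in both. The LCS DP gives dp[5][8] = 3, so this is optimal.

3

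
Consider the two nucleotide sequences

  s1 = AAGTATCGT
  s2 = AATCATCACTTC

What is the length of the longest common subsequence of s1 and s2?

One common subsequence of length 7: A [1,1] → A [2,2] → T [4,3] → A [5,5] → T [6,6] → C [7,9] → T [9,11]. dp[9][12] = 7 confirms this is the maximum.

7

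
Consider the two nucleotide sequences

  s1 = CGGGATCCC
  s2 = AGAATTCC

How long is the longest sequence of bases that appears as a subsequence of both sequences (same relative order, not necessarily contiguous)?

5

Pick G at s1[2]=s2[2]; then A at s1[5]=s2[4]; then T at s1[6]=s2[6]; then C at s1[8]=s2[7]; then C at s1[9]=s2[8]; all 5 bases appear in both, in order. Since dp[9][8] = 5, nothing longer is possible.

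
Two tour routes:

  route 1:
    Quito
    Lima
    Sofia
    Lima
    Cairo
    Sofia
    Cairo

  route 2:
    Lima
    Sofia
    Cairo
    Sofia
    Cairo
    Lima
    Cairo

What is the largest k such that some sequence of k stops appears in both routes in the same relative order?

Taking Lima (route 1 #2, route 2 #1), Sofia (route 1 #3, route 2 #2), Cairo (route 1 #5, route 2 #3), Sofia (route 1 #6, route 2 #4), Cairo (route 1 #7, route 2 #7) gives a common subsequence of length 5. Since dp[7][7] = 5, nothing longer is possible.

5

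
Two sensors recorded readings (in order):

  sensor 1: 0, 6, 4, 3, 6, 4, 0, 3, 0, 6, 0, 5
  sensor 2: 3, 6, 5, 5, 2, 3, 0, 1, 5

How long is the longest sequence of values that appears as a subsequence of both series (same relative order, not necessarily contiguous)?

Taking 3 (sensor 1 #4, sensor 2 #1) → 6 (sensor 1 #5, sensor 2 #2) → 3 (sensor 1 #8, sensor 2 #6) → 0 (sensor 1 #9, sensor 2 #7) → 5 (sensor 1 #12, sensor 2 #9) gives a common subsequence of length 5. Since dp[12][9] = 5, nothing longer is possible.

5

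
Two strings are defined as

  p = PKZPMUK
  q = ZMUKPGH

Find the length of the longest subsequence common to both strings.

4

Taking Z [3,1], M [5,2], U [6,3], K [7,4] gives a common subsequence of length 4. Since dp[7][7] = 4, nothing longer is possible.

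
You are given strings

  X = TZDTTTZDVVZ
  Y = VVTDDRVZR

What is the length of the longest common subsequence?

5

Pick T at X[1]=Y[3], then D at X[3]=Y[4], then D at X[8]=Y[5], then V at X[10]=Y[7], then Z at X[11]=Y[8]; all 5 characters appear in both, in order. The LCS DP gives dp[11][9] = 5, so this is optimal.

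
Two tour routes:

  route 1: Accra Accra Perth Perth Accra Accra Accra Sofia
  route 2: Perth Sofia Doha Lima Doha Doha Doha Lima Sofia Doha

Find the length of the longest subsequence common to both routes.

Taking Perth [3,1]; then Sofia [8,9] gives a common subsequence of length 2. dp[8][10] = 2 confirms this is the maximum.

2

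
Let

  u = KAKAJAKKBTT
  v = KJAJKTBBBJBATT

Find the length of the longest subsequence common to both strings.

7

Pick K (u #1, v #1), A (u #2, v #3), K (u #3, v #5), J (u #5, v #10), A (u #6, v #12), T (u #10, v #13), T (u #11, v #14); all 7 characters appear in both, in order. The LCS DP gives dp[11][14] = 7, so this is optimal.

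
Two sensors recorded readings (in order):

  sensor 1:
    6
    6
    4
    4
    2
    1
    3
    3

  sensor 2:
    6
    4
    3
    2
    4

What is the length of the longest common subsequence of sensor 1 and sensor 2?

3

One common subsequence of length 3: 6 [2,1], then 4 [3,2], then 4 [4,5]. The LCS DP gives dp[8][5] = 3, so this is optimal.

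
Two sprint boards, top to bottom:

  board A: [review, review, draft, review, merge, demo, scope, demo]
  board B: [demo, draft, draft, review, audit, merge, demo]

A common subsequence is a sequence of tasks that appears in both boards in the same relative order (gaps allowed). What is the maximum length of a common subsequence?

Taking draft (board A #3, board B #3), review (board A #4, board B #4), merge (board A #5, board B #6), demo (board A #8, board B #7) gives a common subsequence of length 4. dp[8][7] = 4 confirms this is the maximum.

4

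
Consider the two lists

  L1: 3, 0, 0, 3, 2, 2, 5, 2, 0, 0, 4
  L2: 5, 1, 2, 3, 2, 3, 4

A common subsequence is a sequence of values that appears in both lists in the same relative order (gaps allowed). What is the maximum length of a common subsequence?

Pick 3 [1,4], then 3 [4,6], then 4 [11,7]; all 3 values appear in both, in order. The LCS DP gives dp[11][7] = 3, so this is optimal.

3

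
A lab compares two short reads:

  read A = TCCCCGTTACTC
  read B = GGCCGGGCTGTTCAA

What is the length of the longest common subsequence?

7

Pick C [2,3]; then C [3,4]; then C [4,8]; then G [6,10]; then T [7,11]; then T [8,12]; then A [9,15]; all 7 bases appear in both, in order. Since dp[12][15] = 7, nothing longer is possible.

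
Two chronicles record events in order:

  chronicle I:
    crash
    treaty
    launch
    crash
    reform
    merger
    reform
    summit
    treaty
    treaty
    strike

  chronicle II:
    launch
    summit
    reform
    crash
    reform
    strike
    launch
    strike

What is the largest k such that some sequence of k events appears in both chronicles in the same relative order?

One common subsequence of length 4: launch (chronicle I #3, chronicle II #1), then crash (chronicle I #4, chronicle II #4), then reform (chronicle I #5, chronicle II #5), then strike (chronicle I #11, chronicle II #8). Since dp[11][8] = 4, nothing longer is possible.

4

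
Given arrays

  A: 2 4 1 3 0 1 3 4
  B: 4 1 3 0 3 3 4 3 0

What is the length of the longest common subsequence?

One common subsequence of length 6: 4 at A[2]=B[1]; then 1 at A[3]=B[2]; then 3 at A[4]=B[3]; then 0 at A[5]=B[4]; then 3 at A[7]=B[6]; then 4 at A[8]=B[7]. Since dp[8][9] = 6, nothing longer is possible.

6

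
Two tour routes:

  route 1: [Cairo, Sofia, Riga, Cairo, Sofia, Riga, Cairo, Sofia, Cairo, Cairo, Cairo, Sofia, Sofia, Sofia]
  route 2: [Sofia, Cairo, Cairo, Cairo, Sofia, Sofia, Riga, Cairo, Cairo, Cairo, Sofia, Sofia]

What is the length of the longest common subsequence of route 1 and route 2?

Pick Cairo at route 1[1]=route 2[4] → Sofia at route 1[2]=route 2[5] → Sofia at route 1[5]=route 2[6] → Riga at route 1[6]=route 2[7] → Cairo at route 1[9]=route 2[8] → Cairo at route 1[10]=route 2[9] → Cairo at route 1[11]=route 2[10] → Sofia at route 1[13]=route 2[11] → Sofia at route 1[14]=route 2[12]; all 9 stops appear in both, in order. dp[14][12] = 9 confirms this is the maximum.

9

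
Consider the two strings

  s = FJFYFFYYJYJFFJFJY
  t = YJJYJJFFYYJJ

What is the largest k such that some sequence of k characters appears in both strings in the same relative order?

8

Match J (s #2, t #3); then Y (s #4, t #4); then F (s #5, t #7); then F (s #6, t #8); then Y (s #8, t #9); then Y (s #10, t #10); then J (s #14, t #11); then J (s #16, t #12) — 8 characters in the same relative order in both. dp[17][12] = 8 confirms this is the maximum.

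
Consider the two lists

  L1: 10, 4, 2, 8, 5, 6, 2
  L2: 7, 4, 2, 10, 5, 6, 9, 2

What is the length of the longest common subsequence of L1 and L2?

5

Let dp[i][j] be the LCS length of the first i values of L1 and the first j values of L2. dp[i][j] = dp[i-1][j-1]+1 when the i-th and j-th values match, else max(dp[i-1][j], dp[i][j-1]).
    ·  7  4  2 10  5  6  9  2
 ·  0  0  0  0  0  0  0  0  0
10  0  0  0  0  1  1  1  1  1
 4  0  0  1  1  1  1  1  1  1
 2  0  0  1  2  2  2  2  2  2
 8  0  0  1  2  2  2  2  2  2
 5  0  0  1  2  2  3  3  3  3
 6  0  0  1  2  2  3  4  4  4
 2  0  0  1  2  2  3  4  4  5
dp[7][8] = 5. One LCS (by backtracking along matches): 4, 2, 5, 6, 2.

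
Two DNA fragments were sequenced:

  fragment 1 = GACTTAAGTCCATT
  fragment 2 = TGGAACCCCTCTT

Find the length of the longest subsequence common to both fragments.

Pick G [1,3], A [2,5], C [3,9], T [9,10], C [11,11], T [13,12], T [14,13]; all 7 bases appear in both, in order. The LCS DP gives dp[14][13] = 7, so this is optimal.

7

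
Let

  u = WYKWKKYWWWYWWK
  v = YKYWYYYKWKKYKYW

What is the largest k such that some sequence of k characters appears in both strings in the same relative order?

9

Taking W (u #1, v #4), then Y (u #2, v #7), then K (u #3, v #8), then W (u #4, v #9), then K (u #5, v #10), then K (u #6, v #11), then Y (u #7, v #12), then Y (u #11, v #14), then W (u #13, v #15) gives a common subsequence of length 9. The LCS DP gives dp[14][15] = 9, so this is optimal.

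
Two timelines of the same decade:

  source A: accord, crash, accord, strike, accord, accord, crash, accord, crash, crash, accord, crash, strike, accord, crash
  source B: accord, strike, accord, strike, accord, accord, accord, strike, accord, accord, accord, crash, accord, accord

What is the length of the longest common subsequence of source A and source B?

Taking accord [1,6]; then accord [3,7]; then strike [4,8]; then accord [5,9]; then accord [6,10]; then accord [8,11]; then crash [10,12]; then accord [11,13]; then accord [14,14] gives a common subsequence of length 9, and the DP table's final entry dp[15][14] is also 9, so no common subsequence is longer.

9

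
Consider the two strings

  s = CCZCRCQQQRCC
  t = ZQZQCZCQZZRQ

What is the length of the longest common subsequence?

5

Let dp[i][j] be the LCS length of the first i characters of s and the first j characters of t. dp[i][j] = dp[i-1][j-1]+1 when the i-th and j-th characters match, else max(dp[i-1][j], dp[i][j-1]).
    ·  Z  Q  Z  Q  C  Z  C  Q  Z  Z  R  Q
 ·  0  0  0  0  0  0  0  0  0  0  0  0  0
 C  0  0  0  0  0  1  1  1  1  1  1  1  1
 C  0  0  0  0  0  1  1  2  2  2  2  2  2
 Z  0  1  1  1  1  1  2  2  2  3  3  3  3
 C  0  1  1  1  1  2  2  3  3  3  3  3  3
 R  0  1  1  1  1  2  2  3  3  3  3  4  4
 C  0  1  1  1  1  2  2  3  3  3  3  4  4
 Q  0  1  2  2  2  2  2  3  4  4  4  4  5
 Q  0  1  2  2  3  3  3  3  4  4  4  4  5
 Q  0  1  2  2  3  3  3  3  4  4  4  4  5
 R  0  1  2  2  3  3  3  3  4  4  4  5  5
 C  0  1  2  2  3  4  4  4  4  4  4  5  5
 C  0  1  2  2  3  4  4  5  5  5  5  5  5
dp[12][12] = 5. One LCS (by backtracking along matches): CCZRQ.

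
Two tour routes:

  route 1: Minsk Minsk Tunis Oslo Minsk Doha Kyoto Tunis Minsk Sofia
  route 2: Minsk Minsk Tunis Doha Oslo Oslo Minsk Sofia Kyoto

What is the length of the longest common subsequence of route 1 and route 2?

6

Pick Minsk at route 1[1]=route 2[1], then Minsk at route 1[2]=route 2[2], then Tunis at route 1[3]=route 2[3], then Oslo at route 1[4]=route 2[6], then Minsk at route 1[5]=route 2[7], then Kyoto at route 1[7]=route 2[9]; all 6 stops appear in both, in order. dp[10][9] = 6 confirms this is the maximum.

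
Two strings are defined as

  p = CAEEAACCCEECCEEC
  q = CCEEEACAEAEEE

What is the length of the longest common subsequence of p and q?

9

One common subsequence of length 9: C [1,2], E [3,4], E [4,5], A [5,6], A [6,8], E [10,9], E [11,11], E [14,12], E [15,13]. dp[16][13] = 9 confirms this is the maximum.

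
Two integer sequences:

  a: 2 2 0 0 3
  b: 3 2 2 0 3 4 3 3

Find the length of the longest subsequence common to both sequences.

4

Let dp[i][j] be the LCS length of the first i values of a and the first j values of b. dp[i][j] = dp[i-1][j-1]+1 when the i-th and j-th values match, else max(dp[i-1][j], dp[i][j-1]).
    ·  3  2  2  0  3  4  3  3
 ·  0  0  0  0  0  0  0  0  0
 2  0  0  1  1  1  1  1  1  1
 2  0  0  1  2  2  2  2  2  2
 0  0  0  1  2  3  3  3  3  3
 0  0  0  1  2  3  3  3  3  3
 3  0  1  1  2  3  4  4  4  4
dp[5][8] = 4. One LCS (by backtracking along matches): 2, 2, 0, 3.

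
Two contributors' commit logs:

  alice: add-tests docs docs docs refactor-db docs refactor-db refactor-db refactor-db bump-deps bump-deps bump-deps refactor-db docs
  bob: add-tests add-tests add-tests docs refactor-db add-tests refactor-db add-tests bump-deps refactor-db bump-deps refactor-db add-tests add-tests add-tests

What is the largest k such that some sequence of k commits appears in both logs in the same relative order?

Pick add-tests [1,3] → docs [4,4] → refactor-db [5,5] → refactor-db [7,7] → refactor-db [9,10] → bump-deps [12,11] → refactor-db [13,12]; all 7 commits appear in both, in order. Since dp[14][15] = 7, nothing longer is possible.

7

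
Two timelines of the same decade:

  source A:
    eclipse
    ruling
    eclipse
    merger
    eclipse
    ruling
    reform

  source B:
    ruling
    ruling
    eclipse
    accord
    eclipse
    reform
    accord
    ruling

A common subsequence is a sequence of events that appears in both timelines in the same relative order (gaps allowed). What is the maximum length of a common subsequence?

4

Match ruling [2,2] → eclipse [3,3] → eclipse [5,5] → ruling [6,8] — 4 events in the same relative order in both. dp[7][8] = 4 confirms this is the maximum.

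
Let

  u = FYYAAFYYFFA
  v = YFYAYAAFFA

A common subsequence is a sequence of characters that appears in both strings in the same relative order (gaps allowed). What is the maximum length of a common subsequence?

Let dp[i][j] be the LCS length of the first i characters of u and the first j characters of v. dp[i][j] = dp[i-1][j-1]+1 when the i-th and j-th characters match, else max(dp[i-1][j], dp[i][j-1]).
    ·  Y  F  Y  A  Y  A  A  F  F  A
 ·  0  0  0  0  0  0  0  0  0  0  0
 F  0  0  1  1  1  1  1  1  1  1  1
 Y  0  1  1  2  2  2  2  2  2  2  2
 Y  0  1  1  2  2  3  3  3  3  3  3
 A  0  1  1  2  3  3  4  4  4  4  4
 A  0  1  1  2  3  3  4  5  5  5  5
 F  0  1  2  2  3  3  4  5  6  6  6
 Y  0  1  2  3  3  4  4  5  6  6  6
 Y  0  1  2  3  3  4  4  5  6  6  6
 F  0  1  2  3  3  4  4  5  6  7  7
 F  0  1  2  3  3  4  4  5  6  7  7
 A  0  1  2  3  4  4  5  5  6  7  8
dp[11][10] = 8. One LCS (by backtracking along matches): FYYAAFFA.

8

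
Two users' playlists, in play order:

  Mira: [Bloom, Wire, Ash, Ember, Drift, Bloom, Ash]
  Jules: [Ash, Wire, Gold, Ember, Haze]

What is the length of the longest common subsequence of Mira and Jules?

Pick Wire [2,2], then Ember [4,4]; all 2 songs appear in both, in order. Since dp[7][5] = 2, nothing longer is possible.

2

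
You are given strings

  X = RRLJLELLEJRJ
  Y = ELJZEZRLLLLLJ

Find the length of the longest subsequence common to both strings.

6

One common subsequence of length 6: R [1,7], L [3,9], L [5,10], L [7,11], L [8,12], J [12,13]. Since dp[12][13] = 6, nothing longer is possible.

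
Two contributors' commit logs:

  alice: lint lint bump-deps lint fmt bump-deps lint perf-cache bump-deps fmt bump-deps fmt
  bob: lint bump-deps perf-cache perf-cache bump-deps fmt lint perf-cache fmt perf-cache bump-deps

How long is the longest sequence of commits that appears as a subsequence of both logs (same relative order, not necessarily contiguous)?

7

One common subsequence of length 7: lint (alice #1, bob #1) → bump-deps (alice #3, bob #5) → fmt (alice #5, bob #6) → lint (alice #7, bob #7) → perf-cache (alice #8, bob #8) → fmt (alice #10, bob #9) → bump-deps (alice #11, bob #11). The LCS DP gives dp[12][11] = 7, so this is optimal.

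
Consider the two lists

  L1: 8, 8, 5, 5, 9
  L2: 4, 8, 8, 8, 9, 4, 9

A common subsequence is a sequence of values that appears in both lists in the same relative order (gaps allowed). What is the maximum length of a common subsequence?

3

Pick 8 (L1 #1, L2 #3) → 8 (L1 #2, L2 #4) → 9 (L1 #5, L2 #7); all 3 values appear in both, in order. The LCS DP gives dp[5][7] = 3, so this is optimal.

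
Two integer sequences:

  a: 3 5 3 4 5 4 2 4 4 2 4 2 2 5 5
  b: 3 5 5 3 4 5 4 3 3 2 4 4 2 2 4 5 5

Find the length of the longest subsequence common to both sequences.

Match 3 at a[1]=b[1], 5 at a[2]=b[3], 3 at a[3]=b[4], 4 at a[4]=b[5], 5 at a[5]=b[6], 4 at a[6]=b[7], 2 at a[7]=b[10], 4 at a[8]=b[11], 4 at a[9]=b[12], 2 at a[10]=b[14], 4 at a[11]=b[15], 5 at a[14]=b[16], 5 at a[15]=b[17] — 13 values in the same relative order in both. dp[15][17] = 13 confirms this is the maximum.

13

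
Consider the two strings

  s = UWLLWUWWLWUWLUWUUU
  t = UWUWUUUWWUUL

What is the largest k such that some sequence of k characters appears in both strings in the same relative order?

Taking U (s #1, t #1), then W (s #2, t #2), then W (s #5, t #4), then U (s #6, t #6), then U (s #11, t #7), then W (s #12, t #8), then W (s #15, t #9), then U (s #16, t #10), then U (s #17, t #11) gives a common subsequence of length 9. dp[18][12] = 9 confirms this is the maximum.

9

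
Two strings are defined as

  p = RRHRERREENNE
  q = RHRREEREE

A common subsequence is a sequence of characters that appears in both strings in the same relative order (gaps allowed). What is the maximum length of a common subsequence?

7

Pick R [1,1], R [2,3], R [4,4], E [5,6], R [7,7], E [9,8], E [12,9]; all 7 characters appear in both, in order. dp[12][9] = 7 confirms this is the maximum.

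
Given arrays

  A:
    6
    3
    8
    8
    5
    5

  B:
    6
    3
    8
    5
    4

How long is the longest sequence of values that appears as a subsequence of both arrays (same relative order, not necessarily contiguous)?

Pick 6 (A #1, B #1); then 3 (A #2, B #2); then 8 (A #4, B #3); then 5 (A #5, B #4); all 4 values appear in both, in order. The LCS DP gives dp[6][5] = 4, so this is optimal.

4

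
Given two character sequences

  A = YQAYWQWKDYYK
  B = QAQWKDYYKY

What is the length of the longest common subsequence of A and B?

9

Taking Q (A #2, B #1) → A (A #3, B #2) → Q (A #6, B #3) → W (A #7, B #4) → K (A #8, B #5) → D (A #9, B #6) → Y (A #10, B #7) → Y (A #11, B #8) → K (A #12, B #9) gives a common subsequence of length 9. dp[12][10] = 9 confirms this is the maximum.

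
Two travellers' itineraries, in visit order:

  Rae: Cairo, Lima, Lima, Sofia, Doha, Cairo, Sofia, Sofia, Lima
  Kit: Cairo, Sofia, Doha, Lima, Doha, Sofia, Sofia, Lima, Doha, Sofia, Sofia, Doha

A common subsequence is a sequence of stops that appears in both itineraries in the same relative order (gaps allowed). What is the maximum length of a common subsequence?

Taking Cairo at Rae[1]=Kit[1]; then Lima at Rae[2]=Kit[4]; then Lima at Rae[3]=Kit[8]; then Doha at Rae[5]=Kit[9]; then Sofia at Rae[7]=Kit[10]; then Sofia at Rae[8]=Kit[11] gives a common subsequence of length 6. Since dp[9][12] = 6, nothing longer is possible.

6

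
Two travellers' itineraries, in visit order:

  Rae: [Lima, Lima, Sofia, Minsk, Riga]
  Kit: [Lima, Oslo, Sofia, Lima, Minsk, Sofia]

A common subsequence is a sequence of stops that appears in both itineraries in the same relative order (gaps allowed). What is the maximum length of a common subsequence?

3

One common subsequence of length 3: Lima [1,1], then Lima [2,4], then Sofia [3,6], and the DP table's final entry dp[5][6] is also 3, so no common subsequence is longer.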